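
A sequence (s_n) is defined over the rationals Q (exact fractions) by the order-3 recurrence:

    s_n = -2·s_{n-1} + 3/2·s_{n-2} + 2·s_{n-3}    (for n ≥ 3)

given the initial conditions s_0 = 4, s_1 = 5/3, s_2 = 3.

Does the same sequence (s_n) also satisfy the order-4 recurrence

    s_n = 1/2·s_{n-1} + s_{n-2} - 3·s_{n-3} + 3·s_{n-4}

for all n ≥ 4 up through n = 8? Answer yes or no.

no

Terms s_0..s_8: 4, 5/3, 3, 9/2, -7/6, 181/12, -275/12, 529/8, -3275/24
n=4: candidate gives 49/4, actual s_4 = -7/6 ✗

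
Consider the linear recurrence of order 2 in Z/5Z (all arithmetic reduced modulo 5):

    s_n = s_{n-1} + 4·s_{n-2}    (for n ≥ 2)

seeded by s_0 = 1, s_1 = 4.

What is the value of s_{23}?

2

s_2 = 1·4 + 4·1 = 3
s_3 = 1·3 + 4·4 = 4
s_4 = 1·4 + 4·3 = 1
s_5 = 1·1 + 4·4 = 2
s_6 = 1·2 + 4·1 = 1
s_7 = 1·1 + 4·2 = 4
(s_6, s_7) = (1, 4) = (s_0, s_1), so the sequence has period 6.
23 ≡ 5 (mod 6), hence s_23 = s_5 = 2.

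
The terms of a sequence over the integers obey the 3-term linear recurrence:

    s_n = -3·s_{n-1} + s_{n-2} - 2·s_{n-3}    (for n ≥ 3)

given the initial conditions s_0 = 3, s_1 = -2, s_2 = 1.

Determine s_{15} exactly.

s_3 = -3·1 + 1·-2 + -2·3 = -11
s_4 = -3·-11 + 1·1 + -2·-2 = 38
s_5 = -3·38 + 1·-11 + -2·1 = -127
s_6 = -3·-127 + 1·38 + -2·-11 = 441
s_7 = -3·441 + 1·-127 + -2·38 = -1526
s_8 = -3·-1526 + 1·441 + -2·-127 = 5273
s_9 = -3·5273 + 1·-1526 + -2·441 = -18227
s_10 = -3·-18227 + 1·5273 + -2·-1526 = 63006
s_11 = -3·63006 + 1·-18227 + -2·5273 = -217791
s_12 = -3·-217791 + 1·63006 + -2·-18227 = 752833
s_13 = -3·752833 + 1·-217791 + -2·63006 = -2602302
s_14 = -3·-2602302 + 1·752833 + -2·-217791 = 8995321
s_15 = -3·8995321 + 1·-2602302 + -2·752833 = -31093931

-31093931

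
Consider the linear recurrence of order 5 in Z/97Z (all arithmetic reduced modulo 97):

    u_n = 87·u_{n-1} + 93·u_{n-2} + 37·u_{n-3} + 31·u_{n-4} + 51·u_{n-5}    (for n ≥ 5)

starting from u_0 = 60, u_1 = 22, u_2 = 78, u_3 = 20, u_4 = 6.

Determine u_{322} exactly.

4

u_5 = 87·6 + 93·20 + 37·78 + 31·22 + 51·60 = 86
u_6 = 87·86 + 93·6 + 37·20 + 31·78 + 51·22 = 1
u_7 = 87·1 + 93·86 + 37·6 + 31·20 + 51·78 = 4
u_8 = 87·4 + 93·1 + 37·86 + 31·6 + 51·20 = 76
u_9 = 87·76 + 93·4 + 37·1 + 31·86 + 51·6 = 2
u_10 = 87·2 + 93·76 + 37·4 + 31·1 + 51·86 = 70
Continuing the recurrence:
  u_11 = 48;  u_12 = 31;  u_13 = 12;  u_14 = 21;  u_15 = 30;  u_16 = 74
  u_17 = 27;  u_18 = 61;  u_19 = 44;  u_20 = 65;  u_21 = 28;  u_22 = 88
  u_23 = 68;  u_24 = 92;  u_25 = 39;  u_26 = 94;  u_27 = 77;  u_28 = 21
  u_29 = 34;  u_30 = 53;  u_31 = 17;  u_32 = 22;  u_33 = 15;  u_34 = 82
  u_35 = 60;  u_36 = 12;  u_37 = 90;  u_38 = 20;  u_39 = 9;  u_40 = 93
  u_41 = 72;  u_42 = 86;  u_43 = 3;  u_44 = 6;  u_45 = 94;  u_46 = 53
  u_47 = 12;  u_48 = 90;  u_49 = 62;  u_50 = 81;  u_51 = 12;  u_52 = 14
  u_53 = 9;  u_54 = 54;  u_55 = 80;  u_56 = 72;  u_57 = 11;  u_58 = 39
  u_59 = 92;  u_60 = 17;  u_61 = 68;  u_62 = 61;  u_63 = 29;  u_64 = 23
  u_65 = 36;  u_66 = 63;  u_67 = 13;  u_68 = 38;  u_69 = 17;  u_70 = 68
  u_71 = 6;  u_72 = 4;  u_73 = 67;  u_74 = 86;  u_75 = 55;  u_76 = 75
  u_77 = 31;  u_78 = 39;  u_79 = 10;  u_80 = 7;  u_81 = 8;  u_82 = 45
  u_83 = 39;  u_84 = 65;  u_85 = 9;  u_86 = 83;  u_87 = 96;  u_88 = 38
  u_89 = 81;  u_90 = 93;  u_91 = 86;  u_92 = 79;  u_93 = 63;  u_94 = 35
  u_95 = 30;  u_96 = 93;  u_97 = 19;  u_98 = 93;  u_99 = 9;  u_100 = 95
  u_101 = 27;  u_102 = 43;  u_103 = 45;  u_104 = 95;  u_105 = 32;  u_106 = 86
  u_107 = 4;  u_108 = 26;  u_109 = 13;  u_110 = 41;  u_111 = 63;  u_112 = 18
  u_113 = 1;  u_114 = 12;  u_115 = 27;  u_116 = 95;  u_117 = 44;  u_118 = 20
  u_119 = 29;  u_120 = 51;  u_121 = 18;  u_122 = 61;  u_123 = 20;  u_124 = 81
  u_125 = 64;  u_126 = 63;  u_127 = 22;  u_128 = 92;  u_129 = 66;  u_130 = 56
  u_131 = 73;  u_132 = 30;  u_133 = 70;  u_134 = 96;  u_135 = 42;  u_136 = 37
  u_137 = 21;  u_138 = 79;  u_139 = 0;  u_140 = 64;  u_141 = 68;  u_142 = 62
  u_143 = 73;  u_144 = 30;  u_145 = 90;  u_146 = 87;  u_147 = 67;  u_148 = 78
  u_149 = 89;  u_150 = 28;  u_151 = 34;  u_152 = 43;  u_153 = 29;  u_154 = 92
  u_155 = 30;  u_156 = 77;  u_157 = 77;  u_158 = 95;  u_159 = 35;  u_160 = 22
  u_161 = 60;  u_162 = 10;  u_163 = 2;  u_164 = 68;  u_165 = 45;  u_166 = 6
  u_167 = 35;  u_168 = 9;  u_169 = 5;  u_170 = 4;  u_171 = 15;  u_172 = 46
  u_173 = 48;  u_174 = 76;  u_175 = 61;  u_176 = 46;  u_177 = 25;  u_178 = 31
  u_179 = 75;  u_180 = 29;  u_181 = 89;  u_182 = 28;  u_183 = 75;  u_184 = 74
  u_185 = 63;  u_186 = 78;  u_187 = 27;  u_188 = 11;  u_189 = 53;  u_190 = 42
  u_191 = 31;  u_192 = 0;  u_193 = 45;  u_194 = 46;  u_195 = 38;  u_196 = 63
  u_197 = 84;  u_198 = 58;  u_199 = 89;  u_200 = 57;  u_201 = 53;  u_202 = 81
  u_203 = 14;  u_204 = 43;  u_205 = 77;  u_206 = 37;  u_207 = 46;  u_208 = 20
  u_209 = 36;  u_210 = 31;  u_211 = 10;  u_212 = 0;  u_213 = 42;  u_214 = 31
  u_215 = 55;  u_216 = 32;  u_217 = 66;  u_218 = 82;  u_219 = 88;  u_220 = 84
  u_221 = 88;  u_222 = 91;  u_223 = 26;  u_224 = 24;  u_225 = 44;  u_226 = 72
  u_227 = 7;  u_228 = 42;  u_229 = 51;  u_230 = 80;  u_231 = 74;  u_232 = 61
  u_233 = 54;  u_234 = 51;  u_235 = 48;  u_236 = 92;  u_237 = 31;  u_238 = 1
  u_239 = 84;  u_240 = 74;  u_241 = 55;  u_242 = 91;  u_243 = 92;  u_244 = 54
  u_245 = 81;  u_246 = 50;  u_247 = 34;  u_248 = 93;  u_249 = 35;  u_250 = 9
  u_251 = 25;  u_252 = 0;  u_253 = 47;  u_254 = 94;  u_255 = 9;  u_256 = 26
  u_257 = 80;  u_258 = 84;  u_259 = 25;  u_260 = 50;  u_261 = 9;  u_262 = 44
  u_263 = 31;  u_264 = 53;  u_265 = 20;  u_266 = 36;  u_267 = 70;  u_268 = 16
  u_269 = 44;  u_270 = 51;  u_271 = 32;  u_272 = 29;  u_273 = 60;  u_274 = 25
  u_275 = 5;  u_276 = 42;  u_277 = 41;  u_278 = 47;  u_279 = 22;  u_280 = 47
  u_281 = 35;  u_282 = 41;  u_283 = 0;  u_284 = 24;  u_285 = 6;  u_286 = 87
  u_287 = 48;  u_288 = 41;  u_289 = 50;  u_290 = 41;  u_291 = 42;  u_292 = 38
  u_293 = 51;  u_294 = 57;  u_295 = 48;  u_296 = 37;  u_297 = 22;  u_298 = 53
  u_299 = 5;  u_300 = 73;  u_301 = 94;  u_302 = 69;  u_303 = 31;  u_304 = 75
  u_305 = 71;  u_306 = 86;  u_307 = 0;  u_308 = 78;  u_309 = 86;  u_310 = 71
  u_311 = 10;  u_312 = 75;  u_313 = 42;  u_314 = 29;  u_315 = 40;  u_316 = 90
  u_317 = 96;  u_318 = 0;  u_319 = 39;  u_320 = 38
u_321 = 87·38 + 93·39 + 37·0 + 31·96 + 51·90 = 46
u_322 = 87·46 + 93·38 + 37·39 + 31·0 + 51·96 = 4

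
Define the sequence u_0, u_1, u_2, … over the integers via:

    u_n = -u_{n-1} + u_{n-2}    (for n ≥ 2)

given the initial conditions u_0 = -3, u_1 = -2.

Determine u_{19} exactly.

u_2 = -1·-2 + 1·-3 = -1
u_3 = -1·-1 + 1·-2 = -1
u_4 = -1·-1 + 1·-1 = 0
u_5 = -1·0 + 1·-1 = -1
u_6 = -1·-1 + 1·0 = 1
u_7 = -1·1 + 1·-1 = -2
u_8 = -1·-2 + 1·1 = 3
u_9 = -1·3 + 1·-2 = -5
u_10 = -1·-5 + 1·3 = 8
u_11 = -1·8 + 1·-5 = -13
u_12 = -1·-13 + 1·8 = 21
u_13 = -1·21 + 1·-13 = -34
u_14 = -1·-34 + 1·21 = 55
u_15 = -1·55 + 1·-34 = -89
u_16 = -1·-89 + 1·55 = 144
u_17 = -1·144 + 1·-89 = -233
u_18 = -1·-233 + 1·144 = 377
u_19 = -1·377 + 1·-233 = -610

-610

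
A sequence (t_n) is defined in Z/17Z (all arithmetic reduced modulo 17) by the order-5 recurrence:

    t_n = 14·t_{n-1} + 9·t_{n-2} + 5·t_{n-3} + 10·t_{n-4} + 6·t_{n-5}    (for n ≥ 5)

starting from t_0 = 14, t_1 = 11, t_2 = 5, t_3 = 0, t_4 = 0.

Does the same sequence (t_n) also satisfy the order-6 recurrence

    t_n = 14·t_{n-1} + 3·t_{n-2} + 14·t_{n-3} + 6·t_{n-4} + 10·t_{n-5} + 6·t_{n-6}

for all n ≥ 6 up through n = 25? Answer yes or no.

no

Terms t_0..t_25: 14, 11, 5, 0, 0, 15, 3, 3, 8, 15, 9, 9, 6, 0, 7, 0, 7, 16, 0, 0, 14, 7, 14, 6, 11, 7
n=6: candidate gives 9, actual t_6 = 3 ✗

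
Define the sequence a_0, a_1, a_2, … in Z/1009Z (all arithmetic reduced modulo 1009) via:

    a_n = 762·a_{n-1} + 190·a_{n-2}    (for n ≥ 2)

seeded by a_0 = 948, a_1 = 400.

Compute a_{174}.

a_2 = 762·400 + 190·948 = 600
a_3 = 762·600 + 190·400 = 448
a_4 = 762·448 + 190·600 = 317
a_5 = 762·317 + 190·448 = 767
a_6 = 762·767 + 190·317 = 942
a_7 = 762·942 + 190·767 = 839
Continuing the recurrence:
  a_8 = 1008;  a_9 = 235;  a_10 = 287;  a_11 = 1004;  a_12 = 270;  a_13 = 972
  a_14 = 908;  a_15 = 764;  a_16 = 965;  a_17 = 642;  a_18 = 560;  a_19 = 813
  a_20 = 435;  a_21 = 611;  a_22 = 345;  a_23 = 605;  a_24 = 871;  a_25 = 713
  a_26 = 478;  a_27 = 251;  a_28 = 571;  a_29 = 490;  a_30 = 577;  a_31 = 22
  a_32 = 269;  a_33 = 295;  a_34 = 443;  a_35 = 106;  a_36 = 475;  a_37 = 688
  a_38 = 25;  a_39 = 438;  a_40 = 491;  a_41 = 285;  a_42 = 697;  a_43 = 44
  a_44 = 482;  a_45 = 296;  a_46 = 306;  a_47 = 838;  a_48 = 486;  a_49 = 836
  a_50 = 874;  a_51 = 475;  a_52 = 303;  a_53 = 274;  a_54 = 991;  a_55 = 2
  a_56 = 122;  a_57 = 516;  a_58 = 664;  a_59 = 626;  a_60 = 799;  a_61 = 289
  a_62 = 716;  a_63 = 147;  a_64 = 849;  a_65 = 856;  a_66 = 328;  a_67 = 904
  a_68 = 472;  a_69 = 690;  a_70 = 979;  a_71 = 277;  a_72 = 547;  a_73 = 259
  a_74 = 606;  a_75 = 428;  a_76 = 343;  a_77 = 635;  a_78 = 144;  a_79 = 326
  a_80 = 315;  a_81 = 279;  a_82 = 18;  a_83 = 132;  a_84 = 77;  a_85 = 7
  a_86 = 793;  a_87 = 196;  a_88 = 349;  a_89 = 478;  a_90 = 712;  a_91 = 721
  a_92 = 580;  a_93 = 793;  a_94 = 94;  a_95 = 318;  a_96 = 863;  a_97 = 627
  a_98 = 20;  a_99 = 173;  a_100 = 420;  a_101 = 769;  a_102 = 847;  a_103 = 468
  a_104 = 938;  a_105 = 512;  a_106 = 297;  a_107 = 714;  a_108 = 143;  a_109 = 448
  a_110 = 261;  a_111 = 473;  a_112 = 362;  a_113 = 456;  a_114 = 544;  a_115 = 704
  a_116 = 102;  a_117 = 603;  a_118 = 600;  a_119 = 676;  a_120 = 505;  a_121 = 678
  a_122 = 123;  a_123 = 566;  a_124 = 612;  a_125 = 772;  a_126 = 262;  a_127 = 237
  a_128 = 322;  a_129 = 811;  a_130 = 105;  a_131 = 12;  a_132 = 842;  a_133 = 142
  a_134 = 799;  a_135 = 148;  a_136 = 228;  a_137 = 56;  a_138 = 227;  a_139 = 985
  a_140 = 626;  a_141 = 240;  a_142 = 129;  a_143 = 620;  a_144 = 522;  a_145 = 974
  a_146 = 871;  a_147 = 193;  a_148 = 775;  a_149 = 631;  a_150 = 474;  a_151 = 794
  a_152 = 896;  a_153 = 178;  a_154 = 149;  a_155 = 44;  a_156 = 289;  a_157 = 544
  a_158 = 253;  a_159 = 509;  a_160 = 40;  a_161 = 56;  a_162 = 831;  a_163 = 120
  a_164 = 107;  a_165 = 407;  a_166 = 521;  a_167 = 102;  a_168 = 139;  a_169 = 182
  a_170 = 627;  a_171 = 791;  a_172 = 437
a_173 = 762·437 + 190·791 = 982
a_174 = 762·982 + 190·437 = 907

907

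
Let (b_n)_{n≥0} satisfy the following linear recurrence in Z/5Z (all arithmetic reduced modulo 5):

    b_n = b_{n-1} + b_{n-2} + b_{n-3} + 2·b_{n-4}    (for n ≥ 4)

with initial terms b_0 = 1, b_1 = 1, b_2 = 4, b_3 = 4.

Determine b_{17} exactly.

1

b_4 = 1·4 + 1·4 + 1·1 + 2·1 = 1
b_5 = 1·1 + 1·4 + 1·4 + 2·1 = 1
b_6 = 1·1 + 1·1 + 1·4 + 2·4 = 4
b_7 = 1·4 + 1·1 + 1·1 + 2·4 = 4
(b_4, b_5, b_6, b_7) = (1, 1, 4, 4) = (b_0, b_1, b_2, b_3), so the sequence has period 4.
17 ≡ 1 (mod 4), hence b_17 = b_1 = 1.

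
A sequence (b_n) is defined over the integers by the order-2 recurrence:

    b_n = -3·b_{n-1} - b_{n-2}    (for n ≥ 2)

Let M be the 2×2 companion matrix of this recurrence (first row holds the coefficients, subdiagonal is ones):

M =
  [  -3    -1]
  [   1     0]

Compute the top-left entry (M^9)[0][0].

-6765

(M^9)[0][0] is the top entry after applying M 9 times to the unit state (1, 0). Equivalently it is h_{10} for the auxiliary sequence (h_n) obeying the same recurrence with h_1 = 1 and h_i = 0 for 0 ≤ i < 1:
h_2 = -3·1 + -1·0 = -3
h_3 = -3·-3 + -1·1 = 8
h_4 = -3·8 + -1·-3 = -21
h_5 = -3·-21 + -1·8 = 55
h_6 = -3·55 + -1·-21 = -144
h_7 = -3·-144 + -1·55 = 377
h_8 = -3·377 + -1·-144 = -987
h_9 = -3·-987 + -1·377 = 2584
h_10 = -3·2584 + -1·-987 = -6765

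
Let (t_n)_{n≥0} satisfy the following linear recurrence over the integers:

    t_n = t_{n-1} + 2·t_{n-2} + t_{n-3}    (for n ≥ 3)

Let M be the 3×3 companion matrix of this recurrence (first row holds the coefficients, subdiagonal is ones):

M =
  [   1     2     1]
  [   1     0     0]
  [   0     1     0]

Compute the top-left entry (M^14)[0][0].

27201

(M^14)[0][0] is the top entry after applying M 14 times to the unit state (1, 0, 0). Equivalently it is h_{16} for the auxiliary sequence (h_n) obeying the same recurrence with h_2 = 1 and h_i = 0 for 0 ≤ i < 2:
h_3 = 1·1 + 2·0 + 1·0 = 1
h_4 = 1·1 + 2·1 + 1·0 = 3
h_5 = 1·3 + 2·1 + 1·1 = 6
h_6 = 1·6 + 2·3 + 1·1 = 13
h_7 = 1·13 + 2·6 + 1·3 = 28
h_8 = 1·28 + 2·13 + 1·6 = 60
h_9 = 1·60 + 2·28 + 1·13 = 129
h_10 = 1·129 + 2·60 + 1·28 = 277
h_11 = 1·277 + 2·129 + 1·60 = 595
h_12 = 1·595 + 2·277 + 1·129 = 1278
h_13 = 1·1278 + 2·595 + 1·277 = 2745
h_14 = 1·2745 + 2·1278 + 1·595 = 5896
h_15 = 1·5896 + 2·2745 + 1·1278 = 12664
h_16 = 1·12664 + 2·5896 + 1·2745 = 27201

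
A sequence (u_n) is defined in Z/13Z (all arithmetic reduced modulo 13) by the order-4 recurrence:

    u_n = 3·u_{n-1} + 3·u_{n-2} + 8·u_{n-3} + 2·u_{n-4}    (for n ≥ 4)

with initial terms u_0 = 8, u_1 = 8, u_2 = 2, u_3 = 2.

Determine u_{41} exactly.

u_4 = 3·2 + 3·2 + 8·8 + 2·8 = 1
u_5 = 3·1 + 3·2 + 8·2 + 2·8 = 2
u_6 = 3·2 + 3·1 + 8·2 + 2·2 = 3
u_7 = 3·3 + 3·2 + 8·1 + 2·2 = 1
u_8 = 3·1 + 3·3 + 8·2 + 2·1 = 4
u_9 = 3·4 + 3·1 + 8·3 + 2·2 = 4
u_10 = 3·4 + 3·4 + 8·1 + 2·3 = 12
u_11 = 3·12 + 3·4 + 8·4 + 2·1 = 4
u_12 = 3·4 + 3·12 + 8·4 + 2·4 = 10
u_13 = 3·10 + 3·4 + 8·12 + 2·4 = 3
u_14 = 3·3 + 3·10 + 8·4 + 2·12 = 4
u_15 = 3·4 + 3·3 + 8·10 + 2·4 = 5
u_16 = 3·5 + 3·4 + 8·3 + 2·10 = 6
u_17 = 3·6 + 3·5 + 8·4 + 2·3 = 6
u_18 = 3·6 + 3·6 + 8·5 + 2·4 = 6
u_19 = 3·6 + 3·6 + 8·6 + 2·5 = 3
u_20 = 3·3 + 3·6 + 8·6 + 2·6 = 9
u_21 = 3·9 + 3·3 + 8·6 + 2·6 = 5
u_22 = 3·5 + 3·9 + 8·3 + 2·6 = 0
u_23 = 3·0 + 3·5 + 8·9 + 2·3 = 2
u_24 = 3·2 + 3·0 + 8·5 + 2·9 = 12
u_25 = 3·12 + 3·2 + 8·0 + 2·5 = 0
u_26 = 3·0 + 3·12 + 8·2 + 2·0 = 0
u_27 = 3·0 + 3·0 + 8·12 + 2·2 = 9
u_28 = 3·9 + 3·0 + 8·0 + 2·12 = 12
u_29 = 3·12 + 3·9 + 8·0 + 2·0 = 11
u_30 = 3·11 + 3·12 + 8·9 + 2·0 = 11
u_31 = 3·11 + 3·11 + 8·12 + 2·9 = 11
u_32 = 3·11 + 3·11 + 8·11 + 2·12 = 9
u_33 = 3·9 + 3·11 + 8·11 + 2·11 = 1
u_34 = 3·1 + 3·9 + 8·11 + 2·11 = 10
u_35 = 3·10 + 3·1 + 8·9 + 2·11 = 10
u_36 = 3·10 + 3·10 + 8·1 + 2·9 = 8
u_37 = 3·8 + 3·10 + 8·10 + 2·1 = 6
u_38 = 3·6 + 3·8 + 8·10 + 2·10 = 12
u_39 = 3·12 + 3·6 + 8·8 + 2·10 = 8
u_40 = 3·8 + 3·12 + 8·6 + 2·8 = 7
u_41 = 3·7 + 3·8 + 8·12 + 2·6 = 10

10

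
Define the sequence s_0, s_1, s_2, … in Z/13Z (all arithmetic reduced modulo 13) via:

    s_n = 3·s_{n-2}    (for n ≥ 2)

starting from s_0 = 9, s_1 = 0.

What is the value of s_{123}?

s_2 = 0·0 + 3·9 = 1
s_3 = 0·1 + 3·0 = 0
s_4 = 0·0 + 3·1 = 3
s_5 = 0·3 + 3·0 = 0
s_6 = 0·0 + 3·3 = 9
s_7 = 0·9 + 3·0 = 0
(s_6, s_7) = (9, 0) = (s_0, s_1), so the sequence has period 6.
123 ≡ 3 (mod 6), hence s_123 = s_3 = 0.

0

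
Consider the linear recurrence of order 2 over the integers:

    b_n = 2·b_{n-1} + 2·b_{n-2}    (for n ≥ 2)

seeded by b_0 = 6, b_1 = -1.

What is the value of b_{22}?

b_2 = 2·-1 + 2·6 = 10
b_3 = 2·10 + 2·-1 = 18
b_4 = 2·18 + 2·10 = 56
b_5 = 2·56 + 2·18 = 148
b_6 = 2·148 + 2·56 = 408
b_7 = 2·408 + 2·148 = 1112
b_8 = 2·1112 + 2·408 = 3040
b_9 = 2·3040 + 2·1112 = 8304
b_10 = 2·8304 + 2·3040 = 22688
b_11 = 2·22688 + 2·8304 = 61984
b_12 = 2·61984 + 2·22688 = 169344
b_13 = 2·169344 + 2·61984 = 462656
b_14 = 2·462656 + 2·169344 = 1264000
b_15 = 2·1264000 + 2·462656 = 3453312
b_16 = 2·3453312 + 2·1264000 = 9434624
b_17 = 2·9434624 + 2·3453312 = 25775872
b_18 = 2·25775872 + 2·9434624 = 70420992
b_19 = 2·70420992 + 2·25775872 = 192393728
b_20 = 2·192393728 + 2·70420992 = 525629440
b_21 = 2·525629440 + 2·192393728 = 1436046336
b_22 = 2·1436046336 + 2·525629440 = 3923351552

3923351552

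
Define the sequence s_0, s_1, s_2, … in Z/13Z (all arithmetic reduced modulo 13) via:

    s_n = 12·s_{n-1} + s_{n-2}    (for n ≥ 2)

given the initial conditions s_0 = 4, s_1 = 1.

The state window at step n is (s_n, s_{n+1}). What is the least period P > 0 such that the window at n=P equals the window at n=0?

n=0: window = (4, 1)
n=1: window = (1, 3)
n=2: window = (3, 11)
n=3: window = (11, 5)
n=4: window = (5, 6)
n=5: window = (6, 12)
n=6: window = (12, 7)
n=7: window = (7, 5)
n=8: window = (5, 2)
n=9: window = (2, 3)
n=10: window = (3, 12)
n=11: window = (12, 4)
n=12: window = (4, 8)
n=13: window = (8, 9)
n=14: window = (9, 12)
n=15: window = (12, 10)
n=16: window = (10, 2)
n=17: window = (2, 8)
n=18: window = (8, 7)
n=19: window = (7, 1)
n=20: window = (1, 6)
n=21: window = (6, 8)
n=22: window = (8, 11)
n=23: window = (11, 10)
n=24: window = (10, 1)
n=25: window = (1, 9)
n=26: window = (9, 5)
n=27: window = (5, 4)
n=28: window = (4, 1)
window at n=28 equals window at n=0 → period = 28

28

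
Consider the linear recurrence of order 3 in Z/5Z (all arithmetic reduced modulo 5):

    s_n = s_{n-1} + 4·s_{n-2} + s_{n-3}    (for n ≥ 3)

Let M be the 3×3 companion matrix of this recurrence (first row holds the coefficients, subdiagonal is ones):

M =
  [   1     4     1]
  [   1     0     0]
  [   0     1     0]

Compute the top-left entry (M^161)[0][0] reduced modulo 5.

1

(M^161)[0][0] is the top entry after applying M 161 times to the unit state (1, 0, 0). Equivalently it is h_{163} for the auxiliary sequence (h_n) obeying the same recurrence with h_2 = 1 and h_i = 0 for 0 ≤ i < 2:
h_3 = 1·1 + 4·0 + 1·0 = 1
h_4 = 1·1 + 4·1 + 1·0 = 0
h_5 = 1·0 + 4·1 + 1·1 = 0
h_6 = 1·0 + 4·0 + 1·1 = 1
(h_4, h_5, h_6) = (0, 0, 1) = (h_0, h_1, h_2), so the sequence has period 4.
163 ≡ 3 (mod 4), hence h_163 = h_3 = 1.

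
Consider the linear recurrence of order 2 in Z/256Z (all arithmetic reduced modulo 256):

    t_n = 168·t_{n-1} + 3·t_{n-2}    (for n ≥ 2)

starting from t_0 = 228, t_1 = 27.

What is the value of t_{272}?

164

t_2 = 168·27 + 3·228 = 100
t_3 = 168·100 + 3·27 = 241
t_4 = 168·241 + 3·100 = 84
t_5 = 168·84 + 3·241 = 243
t_6 = 168·243 + 3·84 = 116
t_7 = 168·116 + 3·243 = 249
t_8 = 168·249 + 3·116 = 196
t_9 = 168·196 + 3·249 = 139
t_10 = 168·139 + 3·196 = 132
t_11 = 168·132 + 3·139 = 65
t_12 = 168·65 + 3·132 = 52
t_13 = 168·52 + 3·65 = 227
t_14 = 168·227 + 3·52 = 148
t_15 = 168·148 + 3·227 = 201
t_16 = 168·201 + 3·148 = 164
t_17 = 168·164 + 3·201 = 251
t_18 = 168·251 + 3·164 = 164
t_19 = 168·164 + 3·251 = 145
t_20 = 168·145 + 3·164 = 20
t_21 = 168·20 + 3·145 = 211
t_22 = 168·211 + 3·20 = 180
t_23 = 168·180 + 3·211 = 153
t_24 = 168·153 + 3·180 = 132
t_25 = 168·132 + 3·153 = 107
t_26 = 168·107 + 3·132 = 196
t_27 = 168·196 + 3·107 = 225
t_28 = 168·225 + 3·196 = 244
t_29 = 168·244 + 3·225 = 195
t_30 = 168·195 + 3·244 = 212
t_31 = 168·212 + 3·195 = 105
t_32 = 168·105 + 3·212 = 100
t_33 = 168·100 + 3·105 = 219
t_34 = 168·219 + 3·100 = 228
t_35 = 168·228 + 3·219 = 49
t_36 = 168·49 + 3·228 = 212
t_37 = 168·212 + 3·49 = 179
t_38 = 168·179 + 3·212 = 244
t_39 = 168·244 + 3·179 = 57
t_40 = 168·57 + 3·244 = 68
t_41 = 168·68 + 3·57 = 75
t_42 = 168·75 + 3·68 = 4
t_43 = 168·4 + 3·75 = 129
t_44 = 168·129 + 3·4 = 180
t_45 = 168·180 + 3·129 = 163
t_46 = 168·163 + 3·180 = 20
t_47 = 168·20 + 3·163 = 9
t_48 = 168·9 + 3·20 = 36
t_49 = 168·36 + 3·9 = 187
t_50 = 168·187 + 3·36 = 36
t_51 = 168·36 + 3·187 = 209
t_52 = 168·209 + 3·36 = 148
t_53 = 168·148 + 3·209 = 147
t_54 = 168·147 + 3·148 = 52
t_55 = 168·52 + 3·147 = 217
t_56 = 168·217 + 3·52 = 4
t_57 = 168·4 + 3·217 = 43
t_58 = 168·43 + 3·4 = 68
t_59 = 168·68 + 3·43 = 33
t_60 = 168·33 + 3·68 = 116
t_61 = 168·116 + 3·33 = 131
t_62 = 168·131 + 3·116 = 84
t_63 = 168·84 + 3·131 = 169
t_64 = 168·169 + 3·84 = 228
t_65 = 168·228 + 3·169 = 155
t_66 = 168·155 + 3·228 = 100
t_67 = 168·100 + 3·155 = 113
t_68 = 168·113 + 3·100 = 84
t_69 = 168·84 + 3·113 = 115
t_70 = 168·115 + 3·84 = 116
t_71 = 168·116 + 3·115 = 121
t_72 = 168·121 + 3·116 = 196
t_73 = 168·196 + 3·121 = 11
t_74 = 168·11 + 3·196 = 132
t_75 = 168·132 + 3·11 = 193
t_76 = 168·193 + 3·132 = 52
t_77 = 168·52 + 3·193 = 99
t_78 = 168·99 + 3·52 = 148
t_79 = 168·148 + 3·99 = 73
t_80 = 168·73 + 3·148 = 164
t_81 = 168·164 + 3·73 = 123
t_82 = 168·123 + 3·164 = 164
t_83 = 168·164 + 3·123 = 17
t_84 = 168·17 + 3·164 = 20
t_85 = 168·20 + 3·17 = 83
t_86 = 168·83 + 3·20 = 180
t_87 = 168·180 + 3·83 = 25
t_88 = 168·25 + 3·180 = 132
t_89 = 168·132 + 3·25 = 235
t_90 = 168·235 + 3·132 = 196
t_91 = 168·196 + 3·235 = 97
t_92 = 168·97 + 3·196 = 244
t_93 = 168·244 + 3·97 = 67
t_94 = 168·67 + 3·244 = 212
t_95 = 168·212 + 3·67 = 233
t_96 = 168·233 + 3·212 = 100
t_97 = 168·100 + 3·233 = 91
t_98 = 168·91 + 3·100 = 228
t_99 = 168·228 + 3·91 = 177
t_100 = 168·177 + 3·228 = 212
t_101 = 168·212 + 3·177 = 51
t_102 = 168·51 + 3·212 = 244
t_103 = 168·244 + 3·51 = 185
t_104 = 168·185 + 3·244 = 68
t_105 = 168·68 + 3·185 = 203
t_106 = 168·203 + 3·68 = 4
t_107 = 168·4 + 3·203 = 1
t_108 = 168·1 + 3·4 = 180
t_109 = 168·180 + 3·1 = 35
t_110 = 168·35 + 3·180 = 20
t_111 = 168·20 + 3·35 = 137
t_112 = 168·137 + 3·20 = 36
t_113 = 168·36 + 3·137 = 59
t_114 = 168·59 + 3·36 = 36
t_115 = 168·36 + 3·59 = 81
t_116 = 168·81 + 3·36 = 148
t_117 = 168·148 + 3·81 = 19
t_118 = 168·19 + 3·148 = 52
t_119 = 168·52 + 3·19 = 89
t_120 = 168·89 + 3·52 = 4
t_121 = 168·4 + 3·89 = 171
t_122 = 168·171 + 3·4 = 68
t_123 = 168·68 + 3·171 = 161
t_124 = 168·161 + 3·68 = 116
t_125 = 168·116 + 3·161 = 3
t_126 = 168·3 + 3·116 = 84
t_127 = 168·84 + 3·3 = 41
t_128 = 168·41 + 3·84 = 228
t_129 = 168·228 + 3·41 = 27
(t_128, t_129) = (228, 27) = (t_0, t_1), so the sequence has period 128.
272 ≡ 16 (mod 128), hence t_272 = t_16 = 164.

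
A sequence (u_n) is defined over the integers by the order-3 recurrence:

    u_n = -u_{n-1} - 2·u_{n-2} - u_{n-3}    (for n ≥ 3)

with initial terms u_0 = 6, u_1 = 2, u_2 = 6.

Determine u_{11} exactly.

u_3 = -1·6 + -2·2 + -1·6 = -16
u_4 = -1·-16 + -2·6 + -1·2 = 2
u_5 = -1·2 + -2·-16 + -1·6 = 24
u_6 = -1·24 + -2·2 + -1·-16 = -12
u_7 = -1·-12 + -2·24 + -1·2 = -38
u_8 = -1·-38 + -2·-12 + -1·24 = 38
u_9 = -1·38 + -2·-38 + -1·-12 = 50
u_10 = -1·50 + -2·38 + -1·-38 = -88
u_11 = -1·-88 + -2·50 + -1·38 = -50

-50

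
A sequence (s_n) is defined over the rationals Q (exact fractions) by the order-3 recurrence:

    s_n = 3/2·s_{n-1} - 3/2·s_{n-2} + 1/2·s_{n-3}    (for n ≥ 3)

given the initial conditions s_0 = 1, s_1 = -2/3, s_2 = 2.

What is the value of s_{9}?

499/128

s_3 = 3/2·2 + -3/2·-2/3 + 1/2·1 = 9/2
s_4 = 3/2·9/2 + -3/2·2 + 1/2·-2/3 = 41/12
s_5 = 3/2·41/12 + -3/2·9/2 + 1/2·2 = -5/8
s_6 = 3/2·-5/8 + -3/2·41/12 + 1/2·9/2 = -61/16
s_7 = 3/2·-61/16 + -3/2·-5/8 + 1/2·41/12 = -295/96
s_8 = 3/2·-295/96 + -3/2·-61/16 + 1/2·-5/8 = 51/64
s_9 = 3/2·51/64 + -3/2·-295/96 + 1/2·-61/16 = 499/128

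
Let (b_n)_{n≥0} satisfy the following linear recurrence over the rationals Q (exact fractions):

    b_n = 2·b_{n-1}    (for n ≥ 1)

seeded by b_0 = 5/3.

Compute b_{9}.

2560/3

b_1 = 2·5/3 = 10/3
b_2 = 2·10/3 = 20/3
b_3 = 2·20/3 = 40/3
b_4 = 2·40/3 = 80/3
b_5 = 2·80/3 = 160/3
b_6 = 2·160/3 = 320/3
b_7 = 2·320/3 = 640/3
b_8 = 2·640/3 = 1280/3
b_9 = 2·1280/3 = 2560/3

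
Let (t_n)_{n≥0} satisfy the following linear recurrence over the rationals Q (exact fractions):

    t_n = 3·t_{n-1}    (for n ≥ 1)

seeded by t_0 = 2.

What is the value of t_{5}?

486

t_1 = 3·2 = 6
t_2 = 3·6 = 18
t_3 = 3·18 = 54
t_4 = 3·54 = 162
t_5 = 3·162 = 486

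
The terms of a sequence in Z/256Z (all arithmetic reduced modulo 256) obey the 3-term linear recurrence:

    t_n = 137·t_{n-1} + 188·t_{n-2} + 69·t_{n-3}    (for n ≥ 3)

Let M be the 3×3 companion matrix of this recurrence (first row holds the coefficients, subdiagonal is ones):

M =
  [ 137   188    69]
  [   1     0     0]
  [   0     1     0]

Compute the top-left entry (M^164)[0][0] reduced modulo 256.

(M^164)[0][0] is the top entry after applying M 164 times to the unit state (1, 0, 0). Equivalently it is h_{166} for the auxiliary sequence (h_n) obeying the same recurrence with h_2 = 1 and h_i = 0 for 0 ≤ i < 2:
h_3 = 137·1 + 188·0 + 69·0 = 137
h_4 = 137·137 + 188·1 + 69·0 = 13
h_5 = 137·13 + 188·137 + 69·1 = 214
h_6 = 137·214 + 188·13 + 69·137 = 255
h_7 = 137·255 + 188·214 + 69·13 = 32
h_8 = 137·32 + 188·255 + 69·214 = 18
Continuing the recurrence:
  h_9 = 221;  h_10 = 29;  h_11 = 171;  h_12 = 96;  h_13 = 197;  h_14 = 4
  h_15 = 176;  h_16 = 57;  h_17 = 213;  h_18 = 73;  h_19 = 218;  h_20 = 175
  h_21 = 108;  h_22 = 18;  h_23 = 29;  h_24 = 217;  h_25 = 71;  h_26 = 44
  h_27 = 45;  h_28 = 136;  h_29 = 176;  h_30 = 49;  h_31 = 33;  h_32 = 21
  h_33 = 174;  h_34 = 111;  h_35 = 216;  h_36 = 2;  h_37 = 157;  h_38 = 181
  h_39 = 179;  h_40 = 8;  h_41 = 133;  h_42 = 76;  h_43 = 128;  h_44 = 41
  h_45 = 109;  h_46 = 241;  h_47 = 18;  h_48 = 255;  h_49 = 164;  h_50 = 226
  h_51 = 29;  h_52 = 177;  h_53 = 239;  h_54 = 180;  h_55 = 141;  h_56 = 16
  h_57 = 160;  h_58 = 97;  h_59 = 185;  h_60 = 93;  h_61 = 198;  h_62 = 31
  h_63 = 16;  h_64 = 178;  h_65 = 93;  h_66 = 205;  h_67 = 251;  h_68 = 240
  h_69 = 5;  h_70 = 148;  h_71 = 144;  h_72 = 25;  h_73 = 5;  h_74 = 217
  h_75 = 138;  h_76 = 143;  h_77 = 92;  h_78 = 114;  h_79 = 29;  h_80 = 9
  h_81 = 215;  h_82 = 124;  h_83 = 173;  h_84 = 152;  h_85 = 208;  h_86 = 145
  h_87 = 81;  h_88 = 229;  h_89 = 30;  h_90 = 15;  h_91 = 200;  h_92 = 34
  h_93 = 29;  h_94 = 101;  h_95 = 131;  h_96 = 24;  h_97 = 69;  h_98 = 220
  h_99 = 224;  h_100 = 9;  h_101 = 157;  h_102 = 1;  h_103 = 66;  h_104 = 95
  h_105 = 148;  h_106 = 194;  h_107 = 29;  h_108 = 225;  h_109 = 255;  h_110 = 132
  h_111 = 141;  h_112 = 32;  h_113 = 64;  h_114 = 193;  h_115 = 233;  h_116 = 173
  h_117 = 182;  h_118 = 63;  h_119 = 0;  h_120 = 82;  h_121 = 221;  h_122 = 125
  h_123 = 75;  h_124 = 128;  h_125 = 69;  h_126 = 36;  h_127 = 112;  h_128 = 249
  h_129 = 53;  h_130 = 105;  h_131 = 58;  h_132 = 111;  h_133 = 76;  h_134 = 210
  h_135 = 29;  h_136 = 57;  h_137 = 103;  h_138 = 204;  h_139 = 45;  h_140 = 168
  h_141 = 240;  h_142 = 241;  h_143 = 129;  h_144 = 181;  h_145 = 142;  h_146 = 175
  h_147 = 184;  h_148 = 66;  h_149 = 157;  h_150 = 21;  h_151 = 83;  h_152 = 40
  h_153 = 5;  h_154 = 108;  h_155 = 64;  h_156 = 233;  h_157 = 205;  h_158 = 17
  h_159 = 114;  h_160 = 191;  h_161 = 132;  h_162 = 162;  h_163 = 29;  h_164 = 17
h_165 = 137·17 + 188·29 + 69·162 = 15
h_166 = 137·15 + 188·17 + 69·29 = 84

84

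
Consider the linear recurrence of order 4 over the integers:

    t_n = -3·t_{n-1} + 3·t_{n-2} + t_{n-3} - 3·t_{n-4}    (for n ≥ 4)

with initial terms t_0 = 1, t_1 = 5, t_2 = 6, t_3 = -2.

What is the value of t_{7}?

t_4 = -3·-2 + 3·6 + 1·5 + -3·1 = 26
t_5 = -3·26 + 3·-2 + 1·6 + -3·5 = -93
t_6 = -3·-93 + 3·26 + 1·-2 + -3·6 = 337
t_7 = -3·337 + 3·-93 + 1·26 + -3·-2 = -1258

-1258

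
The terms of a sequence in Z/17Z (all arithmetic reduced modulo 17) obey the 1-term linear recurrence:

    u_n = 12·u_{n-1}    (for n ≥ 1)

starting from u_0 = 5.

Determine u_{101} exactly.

15

u_1 = 12·5 = 9
u_2 = 12·9 = 6
u_3 = 12·6 = 4
u_4 = 12·4 = 14
u_5 = 12·14 = 15
u_6 = 12·15 = 10
u_7 = 12·10 = 1
u_8 = 12·1 = 12
u_9 = 12·12 = 8
u_10 = 12·8 = 11
u_11 = 12·11 = 13
u_12 = 12·13 = 3
u_13 = 12·3 = 2
u_14 = 12·2 = 7
u_15 = 12·7 = 16
u_16 = 12·16 = 5
(u_16) = (5) = (u_0), so the sequence has period 16.
101 ≡ 5 (mod 16), hence u_101 = u_5 = 15.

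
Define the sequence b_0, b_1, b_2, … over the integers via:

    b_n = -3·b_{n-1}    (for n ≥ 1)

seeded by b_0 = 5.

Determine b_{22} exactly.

156905298045

b_1 = -3·5 = -15
b_2 = -3·-15 = 45
b_3 = -3·45 = -135
b_4 = -3·-135 = 405
b_5 = -3·405 = -1215
b_6 = -3·-1215 = 3645
b_7 = -3·3645 = -10935
b_8 = -3·-10935 = 32805
b_9 = -3·32805 = -98415
b_10 = -3·-98415 = 295245
b_11 = -3·295245 = -885735
b_12 = -3·-885735 = 2657205
b_13 = -3·2657205 = -7971615
b_14 = -3·-7971615 = 23914845
b_15 = -3·23914845 = -71744535
b_16 = -3·-71744535 = 215233605
b_17 = -3·215233605 = -645700815
b_18 = -3·-645700815 = 1937102445
b_19 = -3·1937102445 = -5811307335
b_20 = -3·-5811307335 = 17433922005
b_21 = -3·17433922005 = -52301766015
b_22 = -3·-52301766015 = 156905298045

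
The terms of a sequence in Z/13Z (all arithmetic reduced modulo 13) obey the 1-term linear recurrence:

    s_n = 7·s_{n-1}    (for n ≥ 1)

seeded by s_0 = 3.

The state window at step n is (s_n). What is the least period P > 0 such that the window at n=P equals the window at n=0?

n=0: window = (3)
n=1: window = (8)
n=2: window = (4)
n=3: window = (2)
n=4: window = (1)
n=5: window = (7)
n=6: window = (10)
n=7: window = (5)
n=8: window = (9)
n=9: window = (11)
n=10: window = (12)
n=11: window = (6)
n=12: window = (3)
window at n=12 equals window at n=0 → period = 12

12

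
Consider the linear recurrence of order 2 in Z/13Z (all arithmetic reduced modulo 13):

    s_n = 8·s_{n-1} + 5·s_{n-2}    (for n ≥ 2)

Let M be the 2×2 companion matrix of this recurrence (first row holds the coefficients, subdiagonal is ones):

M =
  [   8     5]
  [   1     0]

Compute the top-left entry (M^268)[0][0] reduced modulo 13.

(M^268)[0][0] is the top entry after applying M 268 times to the unit state (1, 0). Equivalently it is h_{269} for the auxiliary sequence (h_n) obeying the same recurrence with h_1 = 1 and h_i = 0 for 0 ≤ i < 1:
h_2 = 8·1 + 5·0 = 8
h_3 = 8·8 + 5·1 = 4
h_4 = 8·4 + 5·8 = 7
h_5 = 8·7 + 5·4 = 11
h_6 = 8·11 + 5·7 = 6
h_7 = 8·6 + 5·11 = 12
h_8 = 8·12 + 5·6 = 9
h_9 = 8·9 + 5·12 = 2
h_10 = 8·2 + 5·9 = 9
h_11 = 8·9 + 5·2 = 4
h_12 = 8·4 + 5·9 = 12
h_13 = 8·12 + 5·4 = 12
h_14 = 8·12 + 5·12 = 0
h_15 = 8·0 + 5·12 = 8
h_16 = 8·8 + 5·0 = 12
h_17 = 8·12 + 5·8 = 6
h_18 = 8·6 + 5·12 = 4
h_19 = 8·4 + 5·6 = 10
h_20 = 8·10 + 5·4 = 9
h_21 = 8·9 + 5·10 = 5
h_22 = 8·5 + 5·9 = 7
h_23 = 8·7 + 5·5 = 3
h_24 = 8·3 + 5·7 = 7
h_25 = 8·7 + 5·3 = 6
h_26 = 8·6 + 5·7 = 5
h_27 = 8·5 + 5·6 = 5
h_28 = 8·5 + 5·5 = 0
h_29 = 8·0 + 5·5 = 12
h_30 = 8·12 + 5·0 = 5
h_31 = 8·5 + 5·12 = 9
h_32 = 8·9 + 5·5 = 6
h_33 = 8·6 + 5·9 = 2
h_34 = 8·2 + 5·6 = 7
h_35 = 8·7 + 5·2 = 1
h_36 = 8·1 + 5·7 = 4
h_37 = 8·4 + 5·1 = 11
h_38 = 8·11 + 5·4 = 4
h_39 = 8·4 + 5·11 = 9
h_40 = 8·9 + 5·4 = 1
h_41 = 8·1 + 5·9 = 1
h_42 = 8·1 + 5·1 = 0
h_43 = 8·0 + 5·1 = 5
h_44 = 8·5 + 5·0 = 1
h_45 = 8·1 + 5·5 = 7
h_46 = 8·7 + 5·1 = 9
h_47 = 8·9 + 5·7 = 3
h_48 = 8·3 + 5·9 = 4
h_49 = 8·4 + 5·3 = 8
h_50 = 8·8 + 5·4 = 6
h_51 = 8·6 + 5·8 = 10
h_52 = 8·10 + 5·6 = 6
h_53 = 8·6 + 5·10 = 7
h_54 = 8·7 + 5·6 = 8
h_55 = 8·8 + 5·7 = 8
h_56 = 8·8 + 5·8 = 0
h_57 = 8·0 + 5·8 = 1
(h_56, h_57) = (0, 1) = (h_0, h_1), so the sequence has period 56.
269 ≡ 45 (mod 56), hence h_269 = h_45 = 7.

7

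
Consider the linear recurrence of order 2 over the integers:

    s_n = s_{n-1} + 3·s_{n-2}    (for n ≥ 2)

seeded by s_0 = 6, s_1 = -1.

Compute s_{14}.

s_2 = 1·-1 + 3·6 = 17
s_3 = 1·17 + 3·-1 = 14
s_4 = 1·14 + 3·17 = 65
s_5 = 1·65 + 3·14 = 107
s_6 = 1·107 + 3·65 = 302
s_7 = 1·302 + 3·107 = 623
s_8 = 1·623 + 3·302 = 1529
s_9 = 1·1529 + 3·623 = 3398
s_10 = 1·3398 + 3·1529 = 7985
s_11 = 1·7985 + 3·3398 = 18179
s_12 = 1·18179 + 3·7985 = 42134
s_13 = 1·42134 + 3·18179 = 96671
s_14 = 1·96671 + 3·42134 = 223073

223073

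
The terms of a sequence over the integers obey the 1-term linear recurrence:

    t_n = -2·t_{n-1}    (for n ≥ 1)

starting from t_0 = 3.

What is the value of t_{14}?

49152

t_1 = -2·3 = -6
t_2 = -2·-6 = 12
t_3 = -2·12 = -24
t_4 = -2·-24 = 48
t_5 = -2·48 = -96
t_6 = -2·-96 = 192
t_7 = -2·192 = -384
t_8 = -2·-384 = 768
t_9 = -2·768 = -1536
t_10 = -2·-1536 = 3072
t_11 = -2·3072 = -6144
t_12 = -2·-6144 = 12288
t_13 = -2·12288 = -24576
t_14 = -2·-24576 = 49152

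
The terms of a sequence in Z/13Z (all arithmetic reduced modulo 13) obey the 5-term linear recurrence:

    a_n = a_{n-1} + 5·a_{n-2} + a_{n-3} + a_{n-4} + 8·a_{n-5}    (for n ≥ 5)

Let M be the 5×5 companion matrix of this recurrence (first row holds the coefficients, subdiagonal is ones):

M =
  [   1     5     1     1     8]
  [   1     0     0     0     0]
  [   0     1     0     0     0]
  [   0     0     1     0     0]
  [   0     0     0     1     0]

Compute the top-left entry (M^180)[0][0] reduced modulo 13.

(M^180)[0][0] is the top entry after applying M 180 times to the unit state (1, 0, 0, 0, 0). Equivalently it is h_{184} for the auxiliary sequence (h_n) obeying the same recurrence with h_4 = 1 and h_i = 0 for 0 ≤ i < 4:
h_5 = 1·1 + 5·0 + 1·0 + 1·0 + 8·0 = 1
h_6 = 1·1 + 5·1 + 1·0 + 1·0 + 8·0 = 6
h_7 = 1·6 + 5·1 + 1·1 + 1·0 + 8·0 = 12
h_8 = 1·12 + 5·6 + 1·1 + 1·1 + 8·0 = 5
h_9 = 1·5 + 5·12 + 1·6 + 1·1 + 8·1 = 2
h_10 = 1·2 + 5·5 + 1·12 + 1·6 + 8·1 = 1
Continuing the recurrence:
  h_11 = 11;  h_12 = 2;  h_13 = 9;  h_14 = 8;  h_15 = 9;  h_16 = 5
  h_17 = 5;  h_18 = 2;  h_19 = 1;  h_20 = 2;  h_21 = 2;  h_22 = 3
  h_23 = 6;  h_24 = 7;  h_25 = 6;  h_26 = 1;  h_27 = 3;  h_28 = 4
  h_29 = 4;  h_30 = 11;  h_31 = 7;  h_32 = 3;  h_33 = 7;  h_34 = 7
  h_35 = 10;  h_36 = 7;  h_37 = 4;  h_38 = 8;  h_39 = 10;  h_40 = 11
  h_41 = 12;  h_42 = 0;  h_43 = 2;  h_44 = 1;  h_45 = 7;  h_46 = 6
  h_47 = 5;  h_48 = 7;  h_49 = 1;  h_50 = 12;  h_51 = 12;  h_52 = 3
  h_53 = 2;  h_54 = 10;  h_55 = 1;  h_56 = 9;  h_57 = 11;  h_58 = 5
  h_59 = 7;  h_60 = 8;  h_61 = 1;  h_62 = 11;  h_63 = 6;  h_64 = 9
  h_65 = 11;  h_66 = 3;  h_67 = 5;  h_68 = 10;  h_69 = 4;  h_70 = 7
  h_71 = 1;  h_72 = 12;  h_73 = 4;  h_74 = 0;  h_75 = 11;  h_76 = 9
  h_77 = 8;  h_78 = 5;  h_79 = 0;  h_80 = 0;  h_81 = 7;  h_82 = 11
  h_83 = 8;  h_84 = 5;  h_85 = 11;  h_86 = 7;  h_87 = 7;  h_88 = 5
  h_89 = 7;  h_90 = 4;  h_91 = 3;  h_92 = 0;  h_93 = 1;  h_94 = 12
  h_95 = 0;  h_96 = 7;  h_97 = 7;  h_98 = 10;  h_99 = 5;  h_100 = 4
  h_101 = 11;  h_102 = 11;  h_103 = 12;  h_104 = 5;  h_105 = 2;  h_106 = 8
  h_107 = 6;  h_108 = 6;  h_109 = 8;  h_110 = 3;  h_111 = 2;  h_112 = 1
  h_113 = 5;  h_114 = 1;  h_115 = 1;  h_116 = 2;  h_117 = 8;  h_118 = 8
  h_119 = 7;  h_120 = 0;  h_121 = 2;  h_122 = 3;  h_123 = 6;  h_124 = 1
  h_125 = 10;  h_126 = 1;  h_127 = 4;  h_128 = 3;  h_129 = 3;  h_130 = 12
  h_131 = 3;  h_132 = 10;  h_133 = 12;  h_134 = 10;  h_135 = 10;  h_136 = 2
  h_137 = 11;  h_138 = 7;  h_139 = 11;  h_140 = 9;  h_141 = 7;  h_142 = 2
  h_143 = 9;  h_144 = 6;  h_145 = 2;  h_146 = 8;  h_147 = 10;  h_148 = 0
  h_149 = 4;  h_150 = 12;  h_151 = 2;  h_152 = 3;  h_153 = 3;  h_154 = 12
  h_155 = 11;  h_156 = 2;  h_157 = 5;  h_158 = 10;  h_159 = 1;  h_160 = 3
  h_161 = 0;  h_162 = 1;  h_163 = 7;  h_164 = 10;  h_165 = 5;  h_166 = 11
  h_167 = 9;  h_168 = 5;  h_169 = 3;  h_170 = 10;  h_171 = 10;  h_172 = 10
  h_173 = 9;  h_174 = 12;  h_175 = 1;  h_176 = 4;  h_177 = 6;  h_178 = 7
  h_179 = 8;  h_180 = 9;  h_181 = 3;  h_182 = 7
h_183 = 1·7 + 5·3 + 1·9 + 1·8 + 8·7 = 4
h_184 = 1·4 + 5·7 + 1·3 + 1·9 + 8·8 = 11

11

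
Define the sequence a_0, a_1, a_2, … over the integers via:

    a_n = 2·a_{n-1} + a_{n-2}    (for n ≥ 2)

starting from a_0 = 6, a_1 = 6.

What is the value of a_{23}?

1909686234

a_2 = 2·6 + 1·6 = 18
a_3 = 2·18 + 1·6 = 42
a_4 = 2·42 + 1·18 = 102
a_5 = 2·102 + 1·42 = 246
a_6 = 2·246 + 1·102 = 594
a_7 = 2·594 + 1·246 = 1434
a_8 = 2·1434 + 1·594 = 3462
a_9 = 2·3462 + 1·1434 = 8358
a_10 = 2·8358 + 1·3462 = 20178
a_11 = 2·20178 + 1·8358 = 48714
a_12 = 2·48714 + 1·20178 = 117606
a_13 = 2·117606 + 1·48714 = 283926
a_14 = 2·283926 + 1·117606 = 685458
a_15 = 2·685458 + 1·283926 = 1654842
a_16 = 2·1654842 + 1·685458 = 3995142
a_17 = 2·3995142 + 1·1654842 = 9645126
a_18 = 2·9645126 + 1·3995142 = 23285394
a_19 = 2·23285394 + 1·9645126 = 56215914
a_20 = 2·56215914 + 1·23285394 = 135717222
a_21 = 2·135717222 + 1·56215914 = 327650358
a_22 = 2·327650358 + 1·135717222 = 791017938
a_23 = 2·791017938 + 1·327650358 = 1909686234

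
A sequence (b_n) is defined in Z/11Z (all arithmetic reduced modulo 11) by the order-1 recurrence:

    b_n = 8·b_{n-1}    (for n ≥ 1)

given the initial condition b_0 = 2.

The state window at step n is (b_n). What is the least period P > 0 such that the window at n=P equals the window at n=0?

10

n=0: window = (2)
n=1: window = (5)
n=2: window = (7)
n=3: window = (1)
n=4: window = (8)
n=5: window = (9)
n=6: window = (6)
n=7: window = (4)
n=8: window = (10)
n=9: window = (3)
n=10: window = (2)
window at n=10 equals window at n=0 → period = 10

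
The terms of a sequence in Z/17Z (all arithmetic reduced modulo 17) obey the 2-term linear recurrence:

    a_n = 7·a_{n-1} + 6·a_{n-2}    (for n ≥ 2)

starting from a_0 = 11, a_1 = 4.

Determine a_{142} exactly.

a_2 = 7·4 + 6·11 = 9
a_3 = 7·9 + 6·4 = 2
a_4 = 7·2 + 6·9 = 0
a_5 = 7·0 + 6·2 = 12
a_6 = 7·12 + 6·0 = 16
a_7 = 7·16 + 6·12 = 14
a_8 = 7·14 + 6·16 = 7
a_9 = 7·7 + 6·14 = 14
a_10 = 7·14 + 6·7 = 4
a_11 = 7·4 + 6·14 = 10
a_12 = 7·10 + 6·4 = 9
a_13 = 7·9 + 6·10 = 4
a_14 = 7·4 + 6·9 = 14
a_15 = 7·14 + 6·4 = 3
a_16 = 7·3 + 6·14 = 3
a_17 = 7·3 + 6·3 = 5
a_18 = 7·5 + 6·3 = 2
a_19 = 7·2 + 6·5 = 10
a_20 = 7·10 + 6·2 = 14
a_21 = 7·14 + 6·10 = 5
a_22 = 7·5 + 6·14 = 0
a_23 = 7·0 + 6·5 = 13
a_24 = 7·13 + 6·0 = 6
a_25 = 7·6 + 6·13 = 1
a_26 = 7·1 + 6·6 = 9
a_27 = 7·9 + 6·1 = 1
a_28 = 7·1 + 6·9 = 10
a_29 = 7·10 + 6·1 = 8
a_30 = 7·8 + 6·10 = 14
a_31 = 7·14 + 6·8 = 10
a_32 = 7·10 + 6·14 = 1
a_33 = 7·1 + 6·10 = 16
a_34 = 7·16 + 6·1 = 16
a_35 = 7·16 + 6·16 = 4
a_36 = 7·4 + 6·16 = 5
a_37 = 7·5 + 6·4 = 8
a_38 = 7·8 + 6·5 = 1
a_39 = 7·1 + 6·8 = 4
a_40 = 7·4 + 6·1 = 0
a_41 = 7·0 + 6·4 = 7
a_42 = 7·7 + 6·0 = 15
a_43 = 7·15 + 6·7 = 11
a_44 = 7·11 + 6·15 = 14
a_45 = 7·14 + 6·11 = 11
a_46 = 7·11 + 6·14 = 8
a_47 = 7·8 + 6·11 = 3
a_48 = 7·3 + 6·8 = 1
a_49 = 7·1 + 6·3 = 8
a_50 = 7·8 + 6·1 = 11
a_51 = 7·11 + 6·8 = 6
a_52 = 7·6 + 6·11 = 6
a_53 = 7·6 + 6·6 = 10
a_54 = 7·10 + 6·6 = 4
a_55 = 7·4 + 6·10 = 3
a_56 = 7·3 + 6·4 = 11
a_57 = 7·11 + 6·3 = 10
a_58 = 7·10 + 6·11 = 0
a_59 = 7·0 + 6·10 = 9
a_60 = 7·9 + 6·0 = 12
a_61 = 7·12 + 6·9 = 2
a_62 = 7·2 + 6·12 = 1
a_63 = 7·1 + 6·2 = 2
a_64 = 7·2 + 6·1 = 3
a_65 = 7·3 + 6·2 = 16
a_66 = 7·16 + 6·3 = 11
a_67 = 7·11 + 6·16 = 3
a_68 = 7·3 + 6·11 = 2
a_69 = 7·2 + 6·3 = 15
a_70 = 7·15 + 6·2 = 15
a_71 = 7·15 + 6·15 = 8
a_72 = 7·8 + 6·15 = 10
a_73 = 7·10 + 6·8 = 16
a_74 = 7·16 + 6·10 = 2
a_75 = 7·2 + 6·16 = 8
a_76 = 7·8 + 6·2 = 0
a_77 = 7·0 + 6·8 = 14
a_78 = 7·14 + 6·0 = 13
a_79 = 7·13 + 6·14 = 5
a_80 = 7·5 + 6·13 = 11
a_81 = 7·11 + 6·5 = 5
a_82 = 7·5 + 6·11 = 16
a_83 = 7·16 + 6·5 = 6
a_84 = 7·6 + 6·16 = 2
a_85 = 7·2 + 6·6 = 16
a_86 = 7·16 + 6·2 = 5
a_87 = 7·5 + 6·16 = 12
a_88 = 7·12 + 6·5 = 12
a_89 = 7·12 + 6·12 = 3
a_90 = 7·3 + 6·12 = 8
a_91 = 7·8 + 6·3 = 6
a_92 = 7·6 + 6·8 = 5
a_93 = 7·5 + 6·6 = 3
a_94 = 7·3 + 6·5 = 0
a_95 = 7·0 + 6·3 = 1
a_96 = 7·1 + 6·0 = 7
a_97 = 7·7 + 6·1 = 4
a_98 = 7·4 + 6·7 = 2
a_99 = 7·2 + 6·4 = 4
a_100 = 7·4 + 6·2 = 6
a_101 = 7·6 + 6·4 = 15
a_102 = 7·15 + 6·6 = 5
a_103 = 7·5 + 6·15 = 6
a_104 = 7·6 + 6·5 = 4
a_105 = 7·4 + 6·6 = 13
a_106 = 7·13 + 6·4 = 13
a_107 = 7·13 + 6·13 = 16
a_108 = 7·16 + 6·13 = 3
a_109 = 7·3 + 6·16 = 15
a_110 = 7·15 + 6·3 = 4
a_111 = 7·4 + 6·15 = 16
a_112 = 7·16 + 6·4 = 0
a_113 = 7·0 + 6·16 = 11
a_114 = 7·11 + 6·0 = 9
a_115 = 7·9 + 6·11 = 10
a_116 = 7·10 + 6·9 = 5
a_117 = 7·5 + 6·10 = 10
a_118 = 7·10 + 6·5 = 15
a_119 = 7·15 + 6·10 = 12
a_120 = 7·12 + 6·15 = 4
a_121 = 7·4 + 6·12 = 15
a_122 = 7·15 + 6·4 = 10
a_123 = 7·10 + 6·15 = 7
a_124 = 7·7 + 6·10 = 7
a_125 = 7·7 + 6·7 = 6
a_126 = 7·6 + 6·7 = 16
a_127 = 7·16 + 6·6 = 12
a_128 = 7·12 + 6·16 = 10
a_129 = 7·10 + 6·12 = 6
a_130 = 7·6 + 6·10 = 0
a_131 = 7·0 + 6·6 = 2
a_132 = 7·2 + 6·0 = 14
a_133 = 7·14 + 6·2 = 8
a_134 = 7·8 + 6·14 = 4
a_135 = 7·4 + 6·8 = 8
a_136 = 7·8 + 6·4 = 12
a_137 = 7·12 + 6·8 = 13
a_138 = 7·13 + 6·12 = 10
a_139 = 7·10 + 6·13 = 12
a_140 = 7·12 + 6·10 = 8
a_141 = 7·8 + 6·12 = 9
a_142 = 7·9 + 6·8 = 9

9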